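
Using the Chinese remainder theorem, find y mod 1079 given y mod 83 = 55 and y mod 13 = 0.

83⁻¹ mod 13: 83*8 ≡ 1 (mod 13), so 83⁻¹ ≡ 8.
y = 55 + 83*((0 − 55)*8 mod 13) = 55 + 83*2 = 221.
Check: 221 mod 83 = 55, 221 mod 13 = 0. ✓

221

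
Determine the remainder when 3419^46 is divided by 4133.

3419^1 ≡ 3419 (mod 4133)
3419^2 ≡ 3419^2 = 11689561 ≡ 1437 (mod 4133)
3419^4 ≡ 1437^2 = 2064969 ≡ 2602 (mod 4133)
3419^8 ≡ 2602^2 = 6770404 ≡ 550 (mod 4133)
3419^16 ≡ 550^2 = 302500 ≡ 791 (mod 4133)
3419^32 ≡ 791^2 = 625681 ≡ 1598 (mod 4133)
3419^46 = 3419^32 × 3419^8 × 3419^4 × 3419^2 ≡ 1598 × 550 × 2602 × 1437 (mod 4133).
Accumulate the product:
1598 × 550 = 878900 ≡ 2704
2704 × 2602 = 7035808 ≡ 1442
1442 × 1437 = 2072154 ≡ 1521

1521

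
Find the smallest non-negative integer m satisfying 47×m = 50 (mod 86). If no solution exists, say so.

34

gcd(47, 86) = 1, so a unique solution mod 86 exists.
47⁻¹ ≡ 11 (mod 86).
m ≡ 11×50 ≡ 34 (mod 86).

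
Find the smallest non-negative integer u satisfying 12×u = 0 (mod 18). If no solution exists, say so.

gcd(12, 18) = 6, and 6 | 0, so solutions exist.
Divide through by 6: 2×u mod 3 = 0.
2⁻¹ ≡ 2 (mod 3).
u ≡ 2×0 ≡ 0 (mod 3).
The smallest non-negative solution is u = 0.

0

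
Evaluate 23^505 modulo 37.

23

Compute successive squares:
23^1 ≡ 23 (mod 37)
23^2 ≡ 23^2 = 529 ≡ 11 (mod 37)
23^4 ≡ 11^2 = 121 ≡ 10 (mod 37)
23^8 ≡ 10^2 = 100 ≡ 26 (mod 37)
23^16 ≡ 26^2 = 676 ≡ 10 (mod 37)
23^32 ≡ 10^2 = 100 ≡ 26 (mod 37)
23^64 ≡ 26^2 = 676 ≡ 10 (mod 37)
23^128 ≡ 10^2 = 100 ≡ 26 (mod 37)
23^256 ≡ 26^2 = 676 ≡ 10 (mod 37)
23^505 = 23^256 * 23^128 * 23^64 * 23^32 * 23^16 * 23^8 * 23^1 ≡ 10 * 26 * 10 * 26 * 10 * 26 * 23 (mod 37).
Accumulate the product:
10 * 26 = 260 ≡ 1
1 * 10 = 10
10 * 26 = 260 ≡ 1
1 * 10 = 10
10 * 26 = 260 ≡ 1
1 * 23 = 23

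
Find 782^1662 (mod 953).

1662 in binary is 11001111110, i.e. 1662 = 1024 + 512 + 64 + 32 + 16 + 8 + 4 + 2.
782^1 ≡ 782 (mod 953)
782^2 ≡ 782^2 = 611524 ≡ 651 (mod 953)
782^4 ≡ 651^2 = 423801 ≡ 669 (mod 953)
782^8 ≡ 669^2 = 447561 ≡ 604 (mod 953)
782^16 ≡ 604^2 = 364816 ≡ 770 (mod 953)
782^32 ≡ 770^2 = 592900 ≡ 134 (mod 953)
782^64 ≡ 134^2 = 17956 ≡ 802 (mod 953)
782^128 ≡ 802^2 = 643204 ≡ 882 (mod 953)
782^256 ≡ 882^2 = 777924 ≡ 276 (mod 953)
782^512 ≡ 276^2 = 76176 ≡ 889 (mod 953)
782^1024 ≡ 889^2 = 790321 ≡ 284 (mod 953)
782^1662 = 782^1024 × 782^512 × 782^64 × 782^32 × 782^16 × 782^8 × 782^4 × 782^2 ≡ 284 × 889 × 802 × 134 × 770 × 604 × 669 × 651 (mod 953).
Accumulate the product:
284 × 889 = 252476 ≡ 884
884 × 802 = 708968 ≡ 889
889 × 134 = 119126 ≡ 1
1 × 770 = 770
770 × 604 = 465080 ≡ 16
16 × 669 = 10704 ≡ 221
221 × 651 = 143871 ≡ 921

921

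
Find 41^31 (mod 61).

41

31 in binary is 11111, i.e. 31 = 16 + 8 + 4 + 2 + 1.
41^1 ≡ 41 (mod 61)
41^2 ≡ 41^2 = 1681 ≡ 34 (mod 61)
41^4 ≡ 34^2 = 1156 ≡ 58 (mod 61)
41^8 ≡ 58^2 = 3364 ≡ 9 (mod 61)
41^16 ≡ 9^2 = 81 ≡ 20 (mod 61)
41^31 = 41^16 * 41^8 * 41^4 * 41^2 * 41^1 ≡ 20 * 9 * 58 * 34 * 41 (mod 61).
Accumulate the product:
20 * 9 = 180 ≡ 58
58 * 58 = 3364 ≡ 9
9 * 34 = 306 ≡ 1
1 * 41 = 41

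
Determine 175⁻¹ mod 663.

466

By the extended Euclidean algorithm:
663 = 3·175 + 138
175 = 1·138 + 37
138 = 3·37 + 27
37 = 1·27 + 10
27 = 2·10 + 7
10 = 1·7 + 3
7 = 2·3 + 1
3 = 3·1 + 0
gcd(175, 663) = 1, so the inverse exists.
Bézout: 1 = 52·663 − 197·175.
So 175⁻¹ ≡ −197 ≡ 466 (mod 663).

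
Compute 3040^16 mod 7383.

1438

By square-and-multiply:
3040^1 ≡ 3040 (mod 7383)
3040^2 ≡ 3040^2 = 9241600 ≡ 5467 (mod 7383)
3040^4 ≡ 5467^2 = 29888089 ≡ 1705 (mod 7383)
3040^8 ≡ 1705^2 = 2907025 ≡ 5506 (mod 7383)
3040^16 ≡ 5506^2 = 30316036 ≡ 1438 (mod 7383)
So 3040^16 ≡ 1438 (mod 7383).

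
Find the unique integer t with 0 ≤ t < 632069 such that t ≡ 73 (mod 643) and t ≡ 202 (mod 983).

643⁻¹ mod 983: 643·425 ≡ 1 (mod 983), so 643⁻¹ ≡ 425.
t = 73 + 643·((202 − 73)·425 mod 983) = 73 + 643·760 = 488753.
Check: 488753 mod 643 = 73, 488753 mod 983 = 202. ✓

488753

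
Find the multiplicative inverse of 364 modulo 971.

963

971 = 2*364 + 243
364 = 1*243 + 121
243 = 2*121 + 1
121 = 121*1 + 0
gcd(364, 971) = 1, so the inverse exists.
Back-substitute for 1:
1 = 1*243 − 2*121
  = −2*364 + 3*243
  = 3*971 − 8*364
So 364⁻¹ ≡ −8 ≡ 963 (mod 971).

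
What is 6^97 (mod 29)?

97 in binary is 1100001, i.e. 97 = 64 + 32 + 1.
6^1 ≡ 6 (mod 29)
6^2 ≡ 6^2 = 36 ≡ 7 (mod 29)
6^4 ≡ 7^2 = 49 ≡ 20 (mod 29)
6^8 ≡ 20^2 = 400 ≡ 23 (mod 29)
6^16 ≡ 23^2 = 529 ≡ 7 (mod 29)
6^32 ≡ 7^2 = 49 ≡ 20 (mod 29)
6^64 ≡ 20^2 = 400 ≡ 23 (mod 29)
6^97 = 6^64 * 6^32 * 6^1 ≡ 23 * 20 * 6 (mod 29).
Accumulate the product:
23 * 20 = 460 ≡ 25
25 * 6 = 150 ≡ 5

5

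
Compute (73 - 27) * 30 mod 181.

73 - 27 = 46
46 * 30 = 1380 ≡ 113 (mod 181)

113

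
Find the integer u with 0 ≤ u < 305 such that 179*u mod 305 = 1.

259

Run the extended Euclidean algorithm:
305 = 1×179 + 126
179 = 1×126 + 53
126 = 2×53 + 20
53 = 2×20 + 13
20 = 1×13 + 7
13 = 1×7 + 6
7 = 1×6 + 1
6 = 6×1 + 0
gcd(179, 305) = 1, so the inverse exists.
Back-substitute for 1:
1 = 1×7 − 1×6
  = −1×13 + 2×7
  = 2×20 − 3×13
  = −3×53 + 8×20
  = 8×126 − 19×53
  = −19×179 + 27×126
  = 27×305 − 46×179
So 179⁻¹ ≡ −46 ≡ 259 (mod 305).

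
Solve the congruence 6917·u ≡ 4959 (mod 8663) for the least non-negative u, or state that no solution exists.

gcd(6917, 8663) = 1, so a unique solution mod 8663 exists.
6917⁻¹ ≡ 2198 (mod 8663).
u ≡ 2198·4959 ≡ 1828 (mod 8663).

1828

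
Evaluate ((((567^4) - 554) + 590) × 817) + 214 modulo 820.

(567)^4 ≡ 761 (mod 820)
761 - 554 = 207
207 + 590 = 797
797 × 817 = 651149 ≡ 69 (mod 820)
69 + 214 = 283

283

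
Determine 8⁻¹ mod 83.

83 = 10·8 + 3
8 = 2·3 + 2
3 = 1·2 + 1
2 = 2·1 + 0
gcd(8, 83) = 1, so the inverse exists.
Back-substitute for 1:
1 = 1·3 − 1·2
  = −1·8 + 3·3
  = 3·83 − 31·8
So 8⁻¹ ≡ −31 ≡ 52 (mod 83).

52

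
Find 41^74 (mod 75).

By square-and-multiply:
41^1 ≡ 41 (mod 75)
41^2 ≡ 41^2 = 1681 ≡ 31 (mod 75)
41^4 ≡ 31^2 = 961 ≡ 61 (mod 75)
41^8 ≡ 61^2 = 3721 ≡ 46 (mod 75)
41^16 ≡ 46^2 = 2116 ≡ 16 (mod 75)
41^32 ≡ 16^2 = 256 ≡ 31 (mod 75)
41^64 ≡ 31^2 = 961 ≡ 61 (mod 75)
41^74 = 41^64 × 41^8 × 41^2 ≡ 61 × 46 × 31 (mod 75).
Accumulate the product:
61 × 46 = 2806 ≡ 31
31 × 31 = 961 ≡ 61

61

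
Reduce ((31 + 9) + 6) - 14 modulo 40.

31 + 9 = 40 ≡ 0 (mod 40)
0 + 6 = 6
6 - 14 = -8 ≡ 32 (mod 40)

32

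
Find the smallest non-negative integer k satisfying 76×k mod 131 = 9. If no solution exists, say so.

57

gcd(76, 131) = 1, so a unique solution mod 131 exists.
76⁻¹ ≡ 50 (mod 131).
k ≡ 50×9 ≡ 57 (mod 131).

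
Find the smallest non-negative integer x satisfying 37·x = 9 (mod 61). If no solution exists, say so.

gcd(37, 61) = 1, so a unique solution mod 61 exists.
37⁻¹ ≡ 33 (mod 61).
x ≡ 33·9 ≡ 53 (mod 61).

53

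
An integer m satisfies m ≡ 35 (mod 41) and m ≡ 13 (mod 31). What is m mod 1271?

41⁻¹ mod 31: 41·28 ≡ 1 (mod 31), so 41⁻¹ ≡ 28.
m = 35 + 41·((13 − 35)·28 mod 31) = 35 + 41·4 = 199.
Check: 199 mod 41 = 35, 199 mod 31 = 13. ✓

199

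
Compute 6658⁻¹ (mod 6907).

By the extended Euclidean algorithm:
6907 = 1×6658 + 249
6658 = 26×249 + 184
249 = 1×184 + 65
184 = 2×65 + 54
65 = 1×54 + 11
54 = 4×11 + 10
11 = 1×10 + 1
10 = 10×1 + 0
gcd(6658, 6907) = 1, so the inverse exists.
Bézout: 1 = 615×6907 − 638×6658.
So 6658⁻¹ ≡ −638 ≡ 6269 (mod 6907).

6269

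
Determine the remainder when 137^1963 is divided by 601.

56

1963 in binary is 11110101011, i.e. 1963 = 1024 + 512 + 256 + 128 + 32 + 8 + 2 + 1.
137^1 ≡ 137 (mod 601)
137^2 ≡ 137^2 = 18769 ≡ 138 (mod 601)
137^4 ≡ 138^2 = 19044 ≡ 413 (mod 601)
137^8 ≡ 413^2 = 170569 ≡ 486 (mod 601)
137^16 ≡ 486^2 = 236196 ≡ 3 (mod 601)
137^32 ≡ 3^2 = 9 (mod 601)
137^64 ≡ 9^2 = 81 (mod 601)
137^128 ≡ 81^2 = 6561 ≡ 551 (mod 601)
137^256 ≡ 551^2 = 303601 ≡ 96 (mod 601)
137^512 ≡ 96^2 = 9216 ≡ 201 (mod 601)
137^1024 ≡ 201^2 = 40401 ≡ 134 (mod 601)
137^1963 = 137^1024 * 137^512 * 137^256 * 137^128 * 137^32 * 137^8 * 137^2 * 137^1 ≡ 134 * 201 * 96 * 551 * 9 * 486 * 138 * 137 (mod 601).
Accumulate the product:
134 * 201 = 26934 ≡ 490
490 * 96 = 47040 ≡ 162
162 * 551 = 89262 ≡ 314
314 * 9 = 2826 ≡ 422
422 * 486 = 205092 ≡ 151
151 * 138 = 20838 ≡ 404
404 * 137 = 55348 ≡ 56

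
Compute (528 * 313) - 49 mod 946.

528 * 313 = 165264 ≡ 660 (mod 946)
660 - 49 = 611

611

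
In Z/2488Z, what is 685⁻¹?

701

By the extended Euclidean algorithm:
2488 = 3*685 + 433
685 = 1*433 + 252
433 = 1*252 + 181
252 = 1*181 + 71
181 = 2*71 + 39
71 = 1*39 + 32
39 = 1*32 + 7
32 = 4*7 + 4
7 = 1*4 + 3
4 = 1*3 + 1
3 = 3*1 + 0
gcd(685, 2488) = 1, so the inverse exists.
Bézout: 1 = −193*2488 + 701*685.
So 685⁻¹ ≡ 701 (mod 2488).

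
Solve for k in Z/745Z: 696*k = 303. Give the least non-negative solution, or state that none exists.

678

gcd(696, 745) = 1, so a unique solution mod 745 exists.
696⁻¹ ≡ 76 (mod 745).
k ≡ 76*303 ≡ 678 (mod 745).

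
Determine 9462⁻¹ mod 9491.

3600

By the extended Euclidean algorithm:
9491 = 1×9462 + 29
9462 = 326×29 + 8
29 = 3×8 + 5
8 = 1×5 + 3
5 = 1×3 + 2
3 = 1×2 + 1
2 = 2×1 + 0
gcd(9462, 9491) = 1, so the inverse exists.
Back-substitute for 1:
1 = 1×3 − 1×2
  = −1×5 + 2×3
  = 2×8 − 3×5
  = −3×29 + 11×8
  = 11×9462 − 3589×29
  = −3589×9491 + 3600×9462
So 9462⁻¹ ≡ 3600 (mod 9491).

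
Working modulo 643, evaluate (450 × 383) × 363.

450 × 383 = 172350 ≡ 26 (mod 643)
26 × 363 = 9438 ≡ 436 (mod 643)

436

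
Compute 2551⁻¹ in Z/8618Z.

Apply the Euclidean algorithm and back-substitute:
8618 = 3*2551 + 965
2551 = 2*965 + 621
965 = 1*621 + 344
621 = 1*344 + 277
344 = 1*277 + 67
277 = 4*67 + 9
67 = 7*9 + 4
9 = 2*4 + 1
4 = 4*1 + 0
gcd(2551, 8618) = 1, so the inverse exists.
Back-substitute for 1:
1 = 1*9 − 2*4
  = −2*67 + 15*9
  = 15*277 − 62*67
  = −62*344 + 77*277
  = 77*621 − 139*344
  = −139*965 + 216*621
  = 216*2551 − 571*965
  = −571*8618 + 1929*2551
So 2551⁻¹ ≡ 1929 (mod 8618).

1929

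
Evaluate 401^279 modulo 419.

80

Compute successive squares:
401^1 ≡ 401 (mod 419)
401^2 ≡ 401^2 = 160801 ≡ 324 (mod 419)
401^4 ≡ 324^2 = 104976 ≡ 226 (mod 419)
401^8 ≡ 226^2 = 51076 ≡ 377 (mod 419)
401^16 ≡ 377^2 = 142129 ≡ 88 (mod 419)
401^32 ≡ 88^2 = 7744 ≡ 202 (mod 419)
401^64 ≡ 202^2 = 40804 ≡ 161 (mod 419)
401^128 ≡ 161^2 = 25921 ≡ 362 (mod 419)
401^256 ≡ 362^2 = 131044 ≡ 316 (mod 419)
401^279 = 401^256 * 401^16 * 401^4 * 401^2 * 401^1 ≡ 316 * 88 * 226 * 324 * 401 (mod 419).
Accumulate the product:
316 * 88 = 27808 ≡ 154
154 * 226 = 34804 ≡ 27
27 * 324 = 8748 ≡ 368
368 * 401 = 147568 ≡ 80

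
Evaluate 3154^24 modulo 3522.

By square-and-multiply:
24 in binary is 11000, i.e. 24 = 16 + 8.
3154^1 ≡ 3154 (mod 3522)
3154^2 ≡ 3154^2 = 9947716 ≡ 1588 (mod 3522)
3154^4 ≡ 1588^2 = 2521744 ≡ 3514 (mod 3522)
3154^8 ≡ 3514^2 = 12348196 ≡ 64 (mod 3522)
3154^16 ≡ 64^2 = 4096 ≡ 574 (mod 3522)
3154^24 = 3154^16 × 3154^8 ≡ 574 × 64 (mod 3522).
574 × 64 = 36736 ≡ 1516 (mod 3522).

1516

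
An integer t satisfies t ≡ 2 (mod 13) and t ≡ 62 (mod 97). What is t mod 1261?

353

13⁻¹ mod 97: 13*15 ≡ 1 (mod 97), so 13⁻¹ ≡ 15.
t = 2 + 13*((62 − 2)*15 mod 97) = 2 + 13*27 = 353.
Check: 353 mod 13 = 2, 353 mod 97 = 62. ✓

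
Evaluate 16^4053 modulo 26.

16^1 ≡ 16 (mod 26)
16^2 ≡ 16^2 = 256 ≡ 22 (mod 26)
16^4 ≡ 22^2 = 484 ≡ 16 (mod 26)
16^8 ≡ 16^2 = 256 ≡ 22 (mod 26)
16^16 ≡ 22^2 = 484 ≡ 16 (mod 26)
16^32 ≡ 16^2 = 256 ≡ 22 (mod 26)
16^64 ≡ 22^2 = 484 ≡ 16 (mod 26)
16^128 ≡ 16^2 = 256 ≡ 22 (mod 26)
16^256 ≡ 22^2 = 484 ≡ 16 (mod 26)
16^512 ≡ 16^2 = 256 ≡ 22 (mod 26)
16^1024 ≡ 22^2 = 484 ≡ 16 (mod 26)
16^2048 ≡ 16^2 = 256 ≡ 22 (mod 26)
16^4053 = 16^2048 · 16^1024 · 16^512 · 16^256 · 16^128 · 16^64 · 16^16 · 16^4 · 16^1 ≡ 22 · 16 · 22 · 16 · 22 · 16 · 16 · 16 · 16 (mod 26).
Accumulate the product:
22 · 16 = 352 ≡ 14
14 · 22 = 308 ≡ 22
22 · 16 = 352 ≡ 14
14 · 22 = 308 ≡ 22
22 · 16 = 352 ≡ 14
14 · 16 = 224 ≡ 16
16 · 16 = 256 ≡ 22
22 · 16 = 352 ≡ 14

14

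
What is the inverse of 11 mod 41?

Apply the Euclidean algorithm and back-substitute:
41 = 3×11 + 8
11 = 1×8 + 3
8 = 2×3 + 2
3 = 1×2 + 1
2 = 2×1 + 0
gcd(11, 41) = 1, so the inverse exists.
Bézout: 1 = −4×41 + 15×11.
So 11⁻¹ ≡ 15 (mod 41).

15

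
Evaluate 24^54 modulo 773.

115

Compute successive squares:
54 in binary is 110110, i.e. 54 = 32 + 16 + 4 + 2.
24^1 ≡ 24 (mod 773)
24^2 ≡ 24^2 = 576 (mod 773)
24^4 ≡ 576^2 = 331776 ≡ 159 (mod 773)
24^8 ≡ 159^2 = 25281 ≡ 545 (mod 773)
24^16 ≡ 545^2 = 297025 ≡ 193 (mod 773)
24^32 ≡ 193^2 = 37249 ≡ 145 (mod 773)
24^54 = 24^32 · 24^16 · 24^4 · 24^2 ≡ 145 · 193 · 159 · 576 (mod 773).
Accumulate the product:
145 · 193 = 27985 ≡ 157
157 · 159 = 24963 ≡ 227
227 · 576 = 130752 ≡ 115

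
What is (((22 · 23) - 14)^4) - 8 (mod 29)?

22

22 · 23 = 506 ≡ 13 (mod 29)
13 - 14 = -1 ≡ 28 (mod 29)
(28)^4 ≡ 1 (mod 29)
1 - 8 = -7 ≡ 22 (mod 29)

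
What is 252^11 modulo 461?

209

Compute successive squares:
11 in binary is 1011, i.e. 11 = 8 + 2 + 1.
252^1 ≡ 252 (mod 461)
252^2 ≡ 252^2 = 63504 ≡ 347 (mod 461)
252^4 ≡ 347^2 = 120409 ≡ 88 (mod 461)
252^8 ≡ 88^2 = 7744 ≡ 368 (mod 461)
252^11 = 252^8 · 252^2 · 252^1 ≡ 368 · 347 · 252 (mod 461).
Accumulate the product:
368 · 347 = 127696 ≡ 460
460 · 252 = 115920 ≡ 209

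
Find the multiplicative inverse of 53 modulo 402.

311

402 = 7×53 + 31
53 = 1×31 + 22
31 = 1×22 + 9
22 = 2×9 + 4
9 = 2×4 + 1
4 = 4×1 + 0
gcd(53, 402) = 1, so the inverse exists.
Bézout: 1 = 12×402 − 91×53.
So 53⁻¹ ≡ −91 ≡ 311 (mod 402).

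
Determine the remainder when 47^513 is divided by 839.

Using repeated squaring:
513 in binary is 1000000001, i.e. 513 = 512 + 1.
47^1 ≡ 47 (mod 839)
47^2 ≡ 47^2 = 2209 ≡ 531 (mod 839)
47^4 ≡ 531^2 = 281961 ≡ 57 (mod 839)
47^8 ≡ 57^2 = 3249 ≡ 732 (mod 839)
47^16 ≡ 732^2 = 535824 ≡ 542 (mod 839)
47^32 ≡ 542^2 = 293764 ≡ 114 (mod 839)
47^64 ≡ 114^2 = 12996 ≡ 411 (mod 839)
47^128 ≡ 411^2 = 168921 ≡ 282 (mod 839)
47^256 ≡ 282^2 = 79524 ≡ 658 (mod 839)
47^512 ≡ 658^2 = 432964 ≡ 40 (mod 839)
47^513 = 47^512 · 47^1 ≡ 40 · 47 (mod 839).
40 · 47 = 1880 ≡ 202 (mod 839).

202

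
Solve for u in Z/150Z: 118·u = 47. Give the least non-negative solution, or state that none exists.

no solution

gcd(118, 150) = 2, and 2 does not divide 47.
So the congruence has no solution.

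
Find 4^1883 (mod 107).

99

1883 in binary is 11101011011, i.e. 1883 = 1024 + 512 + 256 + 64 + 16 + 8 + 2 + 1.
4^1 ≡ 4 (mod 107)
4^2 ≡ 4^2 = 16 (mod 107)
4^4 ≡ 16^2 = 256 ≡ 42 (mod 107)
4^8 ≡ 42^2 = 1764 ≡ 52 (mod 107)
4^16 ≡ 52^2 = 2704 ≡ 29 (mod 107)
4^32 ≡ 29^2 = 841 ≡ 92 (mod 107)
4^64 ≡ 92^2 = 8464 ≡ 11 (mod 107)
4^128 ≡ 11^2 = 121 ≡ 14 (mod 107)
4^256 ≡ 14^2 = 196 ≡ 89 (mod 107)
4^512 ≡ 89^2 = 7921 ≡ 3 (mod 107)
4^1024 ≡ 3^2 = 9 (mod 107)
4^1883 = 4^1024 * 4^512 * 4^256 * 4^64 * 4^16 * 4^8 * 4^2 * 4^1 ≡ 9 * 3 * 89 * 11 * 29 * 52 * 16 * 4 (mod 107).
Accumulate the product:
9 * 3 = 27
27 * 89 = 2403 ≡ 49
49 * 11 = 539 ≡ 4
4 * 29 = 116 ≡ 9
9 * 52 = 468 ≡ 40
40 * 16 = 640 ≡ 105
105 * 4 = 420 ≡ 99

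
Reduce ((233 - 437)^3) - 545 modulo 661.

336

233 - 437 = -204 ≡ 457 (mod 661)
(457)^3 ≡ 220 (mod 661)
220 - 545 = -325 ≡ 336 (mod 661)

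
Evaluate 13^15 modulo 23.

15 in binary is 1111, i.e. 15 = 8 + 4 + 2 + 1.
13^1 ≡ 13 (mod 23)
13^2 ≡ 13^2 = 169 ≡ 8 (mod 23)
13^4 ≡ 8^2 = 64 ≡ 18 (mod 23)
13^8 ≡ 18^2 = 324 ≡ 2 (mod 23)
13^15 = 13^8 × 13^4 × 13^2 × 13^1 ≡ 2 × 18 × 8 × 13 (mod 23).
Accumulate the product:
2 × 18 = 36 ≡ 13
13 × 8 = 104 ≡ 12
12 × 13 = 156 ≡ 18

18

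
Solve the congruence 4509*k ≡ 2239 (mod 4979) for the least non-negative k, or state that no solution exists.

1383

gcd(4509, 4979) = 1, so a unique solution mod 4979 exists.
4509⁻¹ ≡ 2320 (mod 4979).
k ≡ 2320*2239 ≡ 1383 (mod 4979).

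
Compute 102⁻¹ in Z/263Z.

49

By the extended Euclidean algorithm:
263 = 2×102 + 59
102 = 1×59 + 43
59 = 1×43 + 16
43 = 2×16 + 11
16 = 1×11 + 5
11 = 2×5 + 1
5 = 5×1 + 0
gcd(102, 263) = 1, so the inverse exists.
Back-substitute for 1:
1 = 1×11 − 2×5
  = −2×16 + 3×11
  = 3×43 − 8×16
  = −8×59 + 11×43
  = 11×102 − 19×59
  = −19×263 + 49×102
So 102⁻¹ ≡ 49 (mod 263).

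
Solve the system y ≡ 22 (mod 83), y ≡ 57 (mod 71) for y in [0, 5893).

83⁻¹ mod 71: 83×6 ≡ 1 (mod 71), so 83⁻¹ ≡ 6.
y = 22 + 83×((57 − 22)×6 mod 71) = 22 + 83×68 = 5666.

5666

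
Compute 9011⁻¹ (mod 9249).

9249 = 1×9011 + 238
9011 = 37×238 + 205
238 = 1×205 + 33
205 = 6×33 + 7
33 = 4×7 + 5
7 = 1×5 + 2
5 = 2×2 + 1
2 = 2×1 + 0
gcd(9011, 9249) = 1, so the inverse exists.
Back-substitute for 1:
1 = 1×5 − 2×2
  = −2×7 + 3×5
  = 3×33 − 14×7
  = −14×205 + 87×33
  = 87×238 − 101×205
  = −101×9011 + 3824×238
  = 3824×9249 − 3925×9011
So 9011⁻¹ ≡ −3925 ≡ 5324 (mod 9249).

5324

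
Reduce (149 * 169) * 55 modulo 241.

149 * 169 = 25181 ≡ 117 (mod 241)
117 * 55 = 6435 ≡ 169 (mod 241)

169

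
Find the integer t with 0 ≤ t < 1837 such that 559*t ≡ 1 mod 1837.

907

Apply the Euclidean algorithm and back-substitute:
1837 = 3·559 + 160
559 = 3·160 + 79
160 = 2·79 + 2
79 = 39·2 + 1
2 = 2·1 + 0
gcd(559, 1837) = 1, so the inverse exists.
Bézout: 1 = −276·1837 + 907·559.
So 559⁻¹ ≡ 907 (mod 1837).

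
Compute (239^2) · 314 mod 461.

328

(239)^2 ≡ 418 (mod 461)
418 · 314 = 131252 ≡ 328 (mod 461)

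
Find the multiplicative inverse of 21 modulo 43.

41

Run the extended Euclidean algorithm:
43 = 2·21 + 1
21 = 21·1 + 0
gcd(21, 43) = 1, so the inverse exists.
Bézout: 1 = 1·43 − 2·21.
So 21⁻¹ ≡ −2 ≡ 41 (mod 43).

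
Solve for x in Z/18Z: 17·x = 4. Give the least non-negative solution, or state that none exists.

14

gcd(17, 18) = 1, so a unique solution mod 18 exists.
17⁻¹ ≡ 17 (mod 18).
x ≡ 17·4 ≡ 14 (mod 18).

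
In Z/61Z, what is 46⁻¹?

4

Apply the Euclidean algorithm and back-substitute:
61 = 1*46 + 15
46 = 3*15 + 1
15 = 15*1 + 0
gcd(46, 61) = 1, so the inverse exists.
Back-substitute for 1:
1 = 1*46 − 3*15
  = −3*61 + 4*46
So 46⁻¹ ≡ 4 (mod 61).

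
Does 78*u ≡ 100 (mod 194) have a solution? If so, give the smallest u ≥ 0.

gcd(78, 194) = 2, and 2 | 100, so solutions exist.
Divide through by 2: 39*u mod 97 = 50.
39⁻¹ ≡ 5 (mod 97).
u ≡ 5*50 ≡ 56 (mod 97).
The smallest non-negative solution is u = 56.

56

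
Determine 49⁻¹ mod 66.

66 = 1×49 + 17
49 = 2×17 + 15
17 = 1×15 + 2
15 = 7×2 + 1
2 = 2×1 + 0
gcd(49, 66) = 1, so the inverse exists.
Back-substitute for 1:
1 = 1×15 − 7×2
  = −7×17 + 8×15
  = 8×49 − 23×17
  = −23×66 + 31×49
So 49⁻¹ ≡ 31 (mod 66).

31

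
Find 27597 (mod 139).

75

27597 = 198*139 + 75, so 27597 ≡ 75 (mod 139).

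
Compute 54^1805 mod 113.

5

Using repeated squaring:
1805 in binary is 11100001101, i.e. 1805 = 1024 + 512 + 256 + 8 + 4 + 1.
54^1 ≡ 54 (mod 113)
54^2 ≡ 54^2 = 2916 ≡ 91 (mod 113)
54^4 ≡ 91^2 = 8281 ≡ 32 (mod 113)
54^8 ≡ 32^2 = 1024 ≡ 7 (mod 113)
54^16 ≡ 7^2 = 49 (mod 113)
54^32 ≡ 49^2 = 2401 ≡ 28 (mod 113)
54^64 ≡ 28^2 = 784 ≡ 106 (mod 113)
54^128 ≡ 106^2 = 11236 ≡ 49 (mod 113)
54^256 ≡ 49^2 = 2401 ≡ 28 (mod 113)
54^512 ≡ 28^2 = 784 ≡ 106 (mod 113)
54^1024 ≡ 106^2 = 11236 ≡ 49 (mod 113)
54^1805 = 54^1024 · 54^512 · 54^256 · 54^8 · 54^4 · 54^1 ≡ 49 · 106 · 28 · 7 · 32 · 54 (mod 113).
Accumulate the product:
49 · 106 = 5194 ≡ 109
109 · 28 = 3052 ≡ 1
1 · 7 = 7
7 · 32 = 224 ≡ 111
111 · 54 = 5994 ≡ 5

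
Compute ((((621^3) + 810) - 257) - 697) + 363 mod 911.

511

(621)^3 ≡ 292 (mod 911)
292 + 810 = 1102 ≡ 191 (mod 911)
191 - 257 = -66 ≡ 845 (mod 911)
845 - 697 = 148
148 + 363 = 511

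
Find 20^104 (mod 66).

By square-and-multiply:
104 in binary is 1101000, i.e. 104 = 64 + 32 + 8.
20^1 ≡ 20 (mod 66)
20^2 ≡ 20^2 = 400 ≡ 4 (mod 66)
20^4 ≡ 4^2 = 16 (mod 66)
20^8 ≡ 16^2 = 256 ≡ 58 (mod 66)
20^16 ≡ 58^2 = 3364 ≡ 64 (mod 66)
20^32 ≡ 64^2 = 4096 ≡ 4 (mod 66)
20^64 ≡ 4^2 = 16 (mod 66)
20^104 = 20^64 × 20^32 × 20^8 ≡ 16 × 4 × 58 (mod 66).
Accumulate the product:
16 × 4 = 64
64 × 58 = 3712 ≡ 16

16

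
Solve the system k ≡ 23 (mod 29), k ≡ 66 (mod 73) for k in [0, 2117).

139

29⁻¹ mod 73: 29*68 ≡ 1 (mod 73), so 29⁻¹ ≡ 68.
k = 23 + 29*((66 − 23)*68 mod 73) = 23 + 29*4 = 139.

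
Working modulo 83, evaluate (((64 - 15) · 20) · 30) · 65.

8

64 - 15 = 49
49 · 20 = 980 ≡ 67 (mod 83)
67 · 30 = 2010 ≡ 18 (mod 83)
18 · 65 = 1170 ≡ 8 (mod 83)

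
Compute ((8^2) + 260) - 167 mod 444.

(8)^2 ≡ 64 (mod 444)
64 + 260 = 324
324 - 167 = 157

157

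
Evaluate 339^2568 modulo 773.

295

By square-and-multiply:
339^1 ≡ 339 (mod 773)
339^2 ≡ 339^2 = 114921 ≡ 517 (mod 773)
339^4 ≡ 517^2 = 267289 ≡ 604 (mod 773)
339^8 ≡ 604^2 = 364816 ≡ 733 (mod 773)
339^16 ≡ 733^2 = 537289 ≡ 54 (mod 773)
339^32 ≡ 54^2 = 2916 ≡ 597 (mod 773)
339^64 ≡ 597^2 = 356409 ≡ 56 (mod 773)
339^128 ≡ 56^2 = 3136 ≡ 44 (mod 773)
339^256 ≡ 44^2 = 1936 ≡ 390 (mod 773)
339^512 ≡ 390^2 = 152100 ≡ 592 (mod 773)
339^1024 ≡ 592^2 = 350464 ≡ 295 (mod 773)
339^2048 ≡ 295^2 = 87025 ≡ 449 (mod 773)
339^2568 = 339^2048 × 339^512 × 339^8 ≡ 449 × 592 × 733 (mod 773).
Accumulate the product:
449 × 592 = 265808 ≡ 669
669 × 733 = 490377 ≡ 295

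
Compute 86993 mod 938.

697

86993 = 92*938 + 697, so 86993 ≡ 697 (mod 938).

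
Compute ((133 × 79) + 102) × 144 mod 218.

170

133 × 79 = 10507 ≡ 43 (mod 218)
43 + 102 = 145
145 × 144 = 20880 ≡ 170 (mod 218)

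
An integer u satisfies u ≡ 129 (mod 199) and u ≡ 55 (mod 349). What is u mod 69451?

199⁻¹ mod 349: 199·114 ≡ 1 (mod 349), so 199⁻¹ ≡ 114.
u = 129 + 199·((55 − 129)·114 mod 349) = 129 + 199·289 = 57640.

57640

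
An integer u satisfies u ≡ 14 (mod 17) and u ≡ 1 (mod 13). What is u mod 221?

14

17⁻¹ mod 13: 17·10 ≡ 1 (mod 13), so 17⁻¹ ≡ 10.
u = 14 + 17·((1 − 14)·10 mod 13) = 14 + 17·0 = 14.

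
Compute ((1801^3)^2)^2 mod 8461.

3657

(1801)^3 ≡ 5632 (mod 8461)
(5632)^2 ≡ 7596 (mod 8461)
(7596)^2 ≡ 3657 (mod 8461)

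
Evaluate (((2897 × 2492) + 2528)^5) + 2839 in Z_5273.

3759

2897 × 2492 = 7219324 ≡ 587 (mod 5273)
587 + 2528 = 3115
(3115)^5 ≡ 920 (mod 5273)
920 + 2839 = 3759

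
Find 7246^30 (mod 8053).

6166

Using repeated squaring:
7246^1 ≡ 7246 (mod 8053)
7246^2 ≡ 7246^2 = 52504516 ≡ 7009 (mod 8053)
7246^4 ≡ 7009^2 = 49126081 ≡ 2781 (mod 8053)
7246^8 ≡ 2781^2 = 7733961 ≡ 3081 (mod 8053)
7246^16 ≡ 3081^2 = 9492561 ≡ 6127 (mod 8053)
7246^30 = 7246^16 · 7246^8 · 7246^4 · 7246^2 ≡ 6127 · 3081 · 2781 · 7009 (mod 8053).
Accumulate the product:
6127 · 3081 = 18877287 ≡ 1055
1055 · 2781 = 2933955 ≡ 2663
2663 · 7009 = 18664967 ≡ 6166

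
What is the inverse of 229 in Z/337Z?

78

337 = 1×229 + 108
229 = 2×108 + 13
108 = 8×13 + 4
13 = 3×4 + 1
4 = 4×1 + 0
gcd(229, 337) = 1, so the inverse exists.
Bézout: 1 = −53×337 + 78×229.
So 229⁻¹ ≡ 78 (mod 337).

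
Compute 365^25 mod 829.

22

Compute successive squares:
25 in binary is 11001, i.e. 25 = 16 + 8 + 1.
365^1 ≡ 365 (mod 829)
365^2 ≡ 365^2 = 133225 ≡ 585 (mod 829)
365^4 ≡ 585^2 = 342225 ≡ 677 (mod 829)
365^8 ≡ 677^2 = 458329 ≡ 721 (mod 829)
365^16 ≡ 721^2 = 519841 ≡ 58 (mod 829)
365^25 = 365^16 × 365^8 × 365^1 ≡ 58 × 721 × 365 (mod 829).
Accumulate the product:
58 × 721 = 41818 ≡ 368
368 × 365 = 134320 ≡ 22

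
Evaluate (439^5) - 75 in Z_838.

(439)^5 ≡ 97 (mod 838)
97 - 75 = 22

22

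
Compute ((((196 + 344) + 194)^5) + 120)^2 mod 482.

472

196 + 344 = 540 ≡ 58 (mod 482)
58 + 194 = 252
(252)^5 ≡ 304 (mod 482)
304 + 120 = 424
(424)^2 ≡ 472 (mod 482)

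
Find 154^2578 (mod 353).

Compute successive squares:
154^1 ≡ 154 (mod 353)
154^2 ≡ 154^2 = 23716 ≡ 65 (mod 353)
154^4 ≡ 65^2 = 4225 ≡ 342 (mod 353)
154^8 ≡ 342^2 = 116964 ≡ 121 (mod 353)
154^16 ≡ 121^2 = 14641 ≡ 168 (mod 353)
154^32 ≡ 168^2 = 28224 ≡ 337 (mod 353)
154^64 ≡ 337^2 = 113569 ≡ 256 (mod 353)
154^128 ≡ 256^2 = 65536 ≡ 231 (mod 353)
154^256 ≡ 231^2 = 53361 ≡ 58 (mod 353)
154^512 ≡ 58^2 = 3364 ≡ 187 (mod 353)
154^1024 ≡ 187^2 = 34969 ≡ 22 (mod 353)
154^2048 ≡ 22^2 = 484 ≡ 131 (mod 353)
154^2578 = 154^2048 × 154^512 × 154^16 × 154^2 ≡ 131 × 187 × 168 × 65 (mod 353).
Accumulate the product:
131 × 187 = 24497 ≡ 140
140 × 168 = 23520 ≡ 222
222 × 65 = 14430 ≡ 310

310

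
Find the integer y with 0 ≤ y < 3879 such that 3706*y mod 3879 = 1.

1435

3879 = 1*3706 + 173
3706 = 21*173 + 73
173 = 2*73 + 27
73 = 2*27 + 19
27 = 1*19 + 8
19 = 2*8 + 3
8 = 2*3 + 2
3 = 1*2 + 1
2 = 2*1 + 0
gcd(3706, 3879) = 1, so the inverse exists.
Bézout: 1 = −1371*3879 + 1435*3706.
So 3706⁻¹ ≡ 1435 (mod 3879).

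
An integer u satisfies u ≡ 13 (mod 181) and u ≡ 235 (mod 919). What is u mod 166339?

9425

181⁻¹ mod 919: 181·853 ≡ 1 (mod 919), so 181⁻¹ ≡ 853.
u = 13 + 181·((235 − 13)·853 mod 919) = 13 + 181·52 = 9425.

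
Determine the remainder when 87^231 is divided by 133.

20

Compute successive squares:
231 in binary is 11100111, i.e. 231 = 128 + 64 + 32 + 4 + 2 + 1.
87^1 ≡ 87 (mod 133)
87^2 ≡ 87^2 = 7569 ≡ 121 (mod 133)
87^4 ≡ 121^2 = 14641 ≡ 11 (mod 133)
87^8 ≡ 11^2 = 121 (mod 133)
87^16 ≡ 121^2 = 14641 ≡ 11 (mod 133)
87^32 ≡ 11^2 = 121 (mod 133)
87^64 ≡ 121^2 = 14641 ≡ 11 (mod 133)
87^128 ≡ 11^2 = 121 (mod 133)
87^231 = 87^128 * 87^64 * 87^32 * 87^4 * 87^2 * 87^1 ≡ 121 * 11 * 121 * 11 * 121 * 87 (mod 133).
Accumulate the product:
121 * 11 = 1331 ≡ 1
1 * 121 = 121
121 * 11 = 1331 ≡ 1
1 * 121 = 121
121 * 87 = 10527 ≡ 20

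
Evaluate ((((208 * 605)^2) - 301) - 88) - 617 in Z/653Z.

208 * 605 = 125840 ≡ 464 (mod 653)
(464)^2 ≡ 459 (mod 653)
459 - 301 = 158
158 - 88 = 70
70 - 617 = -547 ≡ 106 (mod 653)

106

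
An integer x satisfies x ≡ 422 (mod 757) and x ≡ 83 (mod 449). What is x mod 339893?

757⁻¹ mod 449: 757×121 ≡ 1 (mod 449), so 757⁻¹ ≡ 121.
x = 422 + 757×((83 − 422)×121 mod 449) = 422 + 757×289 = 219195.
Check: 219195 mod 757 = 422, 219195 mod 449 = 83. ✓

219195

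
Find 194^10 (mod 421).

10 in binary is 1010, i.e. 10 = 8 + 2.
194^1 ≡ 194 (mod 421)
194^2 ≡ 194^2 = 37636 ≡ 167 (mod 421)
194^4 ≡ 167^2 = 27889 ≡ 103 (mod 421)
194^8 ≡ 103^2 = 10609 ≡ 84 (mod 421)
194^10 = 194^8 × 194^2 ≡ 84 × 167 (mod 421).
84 × 167 = 14028 ≡ 135 (mod 421).

135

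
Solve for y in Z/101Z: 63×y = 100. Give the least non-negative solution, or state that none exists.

8

gcd(63, 101) = 1, so a unique solution mod 101 exists.
63⁻¹ ≡ 93 (mod 101).
y ≡ 93×100 ≡ 8 (mod 101).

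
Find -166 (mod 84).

-166 = -2*84 + 2, so -166 ≡ 2 (mod 84).

2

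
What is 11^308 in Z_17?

11^1 ≡ 11 (mod 17)
11^2 ≡ 11^2 = 121 ≡ 2 (mod 17)
11^4 ≡ 2^2 = 4 (mod 17)
11^8 ≡ 4^2 = 16 (mod 17)
11^16 ≡ 16^2 = 256 ≡ 1 (mod 17)
11^32 ≡ 1^2 = 1 (mod 17)
11^64 ≡ 1^2 = 1 (mod 17)
11^128 ≡ 1^2 = 1 (mod 17)
11^256 ≡ 1^2 = 1 (mod 17)
11^308 = 11^256 * 11^32 * 11^16 * 11^4 ≡ 1 * 1 * 1 * 4 (mod 17).
Accumulate the product:
1 * 1 = 1
1 * 1 = 1
1 * 4 = 4

4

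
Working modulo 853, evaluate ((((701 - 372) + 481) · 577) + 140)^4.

701 - 372 = 329
329 + 481 = 810
810 · 577 = 467370 ≡ 779 (mod 853)
779 + 140 = 919 ≡ 66 (mod 853)
(66)^4 ≡ 604 (mod 853)

604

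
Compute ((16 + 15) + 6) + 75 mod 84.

16 + 15 = 31
31 + 6 = 37
37 + 75 = 112 ≡ 28 (mod 84)

28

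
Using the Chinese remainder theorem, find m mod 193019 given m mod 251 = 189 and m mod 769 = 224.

107115

251⁻¹ mod 769: 251×144 ≡ 1 (mod 769), so 251⁻¹ ≡ 144.
m = 189 + 251×((224 − 189)×144 mod 769) = 189 + 251×426 = 107115.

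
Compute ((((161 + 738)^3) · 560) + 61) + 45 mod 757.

322

161 + 738 = 899 ≡ 142 (mod 757)
(142)^3 ≡ 314 (mod 757)
314 · 560 = 175840 ≡ 216 (mod 757)
216 + 61 = 277
277 + 45 = 322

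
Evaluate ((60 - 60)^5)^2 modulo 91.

60 - 60 = 0
(0)^5 ≡ 0 (mod 91)
(0)^2 ≡ 0 (mod 91)

0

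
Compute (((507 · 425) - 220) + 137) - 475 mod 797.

524

507 · 425 = 215475 ≡ 285 (mod 797)
285 - 220 = 65
65 + 137 = 202
202 - 475 = -273 ≡ 524 (mod 797)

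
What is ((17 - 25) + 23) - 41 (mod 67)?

41

17 - 25 = -8 ≡ 59 (mod 67)
59 + 23 = 82 ≡ 15 (mod 67)
15 - 41 = -26 ≡ 41 (mod 67)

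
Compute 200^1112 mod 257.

128

1112 in binary is 10001011000, i.e. 1112 = 1024 + 64 + 16 + 8.
200^1 ≡ 200 (mod 257)
200^2 ≡ 200^2 = 40000 ≡ 165 (mod 257)
200^4 ≡ 165^2 = 27225 ≡ 240 (mod 257)
200^8 ≡ 240^2 = 57600 ≡ 32 (mod 257)
200^16 ≡ 32^2 = 1024 ≡ 253 (mod 257)
200^32 ≡ 253^2 = 64009 ≡ 16 (mod 257)
200^64 ≡ 16^2 = 256 (mod 257)
200^128 ≡ 256^2 = 65536 ≡ 1 (mod 257)
200^256 ≡ 1^2 = 1 (mod 257)
200^512 ≡ 1^2 = 1 (mod 257)
200^1024 ≡ 1^2 = 1 (mod 257)
200^1112 = 200^1024 * 200^64 * 200^16 * 200^8 ≡ 1 * 256 * 253 * 32 (mod 257).
Accumulate the product:
1 * 256 = 256
256 * 253 = 64768 ≡ 4
4 * 32 = 128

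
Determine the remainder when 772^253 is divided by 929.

Compute successive squares:
253 in binary is 11111101, i.e. 253 = 128 + 64 + 32 + 16 + 8 + 4 + 1.
772^1 ≡ 772 (mod 929)
772^2 ≡ 772^2 = 595984 ≡ 495 (mod 929)
772^4 ≡ 495^2 = 245025 ≡ 698 (mod 929)
772^8 ≡ 698^2 = 487204 ≡ 408 (mod 929)
772^16 ≡ 408^2 = 166464 ≡ 173 (mod 929)
772^32 ≡ 173^2 = 29929 ≡ 201 (mod 929)
772^64 ≡ 201^2 = 40401 ≡ 454 (mod 929)
772^128 ≡ 454^2 = 206116 ≡ 807 (mod 929)
772^253 = 772^128 · 772^64 · 772^32 · 772^16 · 772^8 · 772^4 · 772^1 ≡ 807 · 454 · 201 · 173 · 408 · 698 · 772 (mod 929).
Accumulate the product:
807 · 454 = 366378 ≡ 352
352 · 201 = 70752 ≡ 148
148 · 173 = 25604 ≡ 521
521 · 408 = 212568 ≡ 756
756 · 698 = 527688 ≡ 16
16 · 772 = 12352 ≡ 275

275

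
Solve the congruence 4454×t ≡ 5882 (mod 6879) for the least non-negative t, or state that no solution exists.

5410

gcd(4454, 6879) = 1, so a unique solution mod 6879 exists.
4454⁻¹ ≡ 1685 (mod 6879).
t ≡ 1685×5882 ≡ 5410 (mod 6879).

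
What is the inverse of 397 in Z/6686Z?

5625

Apply the Euclidean algorithm and back-substitute:
6686 = 16·397 + 334
397 = 1·334 + 63
334 = 5·63 + 19
63 = 3·19 + 6
19 = 3·6 + 1
6 = 6·1 + 0
gcd(397, 6686) = 1, so the inverse exists.
Bézout: 1 = 63·6686 − 1061·397.
So 397⁻¹ ≡ −1061 ≡ 5625 (mod 6686).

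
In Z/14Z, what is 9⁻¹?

11

14 = 1*9 + 5
9 = 1*5 + 4
5 = 1*4 + 1
4 = 4*1 + 0
gcd(9, 14) = 1, so the inverse exists.
Back-substitute for 1:
1 = 1*5 − 1*4
  = −1*9 + 2*5
  = 2*14 − 3*9
So 9⁻¹ ≡ −3 ≡ 11 (mod 14).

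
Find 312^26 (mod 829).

26 in binary is 11010, i.e. 26 = 16 + 8 + 2.
312^1 ≡ 312 (mod 829)
312^2 ≡ 312^2 = 97344 ≡ 351 (mod 829)
312^4 ≡ 351^2 = 123201 ≡ 509 (mod 829)
312^8 ≡ 509^2 = 259081 ≡ 433 (mod 829)
312^16 ≡ 433^2 = 187489 ≡ 135 (mod 829)
312^26 = 312^16 × 312^8 × 312^2 ≡ 135 × 433 × 351 (mod 829).
Accumulate the product:
135 × 433 = 58455 ≡ 425
425 × 351 = 149175 ≡ 784

784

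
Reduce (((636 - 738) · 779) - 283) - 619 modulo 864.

856

636 - 738 = -102 ≡ 762 (mod 864)
762 · 779 = 593598 ≡ 30 (mod 864)
30 - 283 = -253 ≡ 611 (mod 864)
611 - 619 = -8 ≡ 856 (mod 864)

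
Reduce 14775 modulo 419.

110

14775 = 35·419 + 110, so 14775 ≡ 110 (mod 419).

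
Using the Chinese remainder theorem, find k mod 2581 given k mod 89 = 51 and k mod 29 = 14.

89⁻¹ mod 29: 89*15 ≡ 1 (mod 29), so 89⁻¹ ≡ 15.
k = 51 + 89*((14 − 51)*15 mod 29) = 51 + 89*25 = 2276.

2276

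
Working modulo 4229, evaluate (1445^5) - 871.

3148

(1445)^5 ≡ 4019 (mod 4229)
4019 - 871 = 3148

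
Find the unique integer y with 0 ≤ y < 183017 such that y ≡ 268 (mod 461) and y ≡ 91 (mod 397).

461⁻¹ mod 397: 461*366 ≡ 1 (mod 397), so 461⁻¹ ≡ 366.
y = 268 + 461*((91 − 268)*366 mod 397) = 268 + 461*326 = 150554.
Check: 150554 mod 461 = 268, 150554 mod 397 = 91. ✓

150554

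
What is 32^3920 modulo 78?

16

3920 in binary is 111101010000, i.e. 3920 = 2048 + 1024 + 512 + 256 + 64 + 16.
32^1 ≡ 32 (mod 78)
32^2 ≡ 32^2 = 1024 ≡ 10 (mod 78)
32^4 ≡ 10^2 = 100 ≡ 22 (mod 78)
32^8 ≡ 22^2 = 484 ≡ 16 (mod 78)
32^16 ≡ 16^2 = 256 ≡ 22 (mod 78)
32^32 ≡ 22^2 = 484 ≡ 16 (mod 78)
32^64 ≡ 16^2 = 256 ≡ 22 (mod 78)
32^128 ≡ 22^2 = 484 ≡ 16 (mod 78)
32^256 ≡ 16^2 = 256 ≡ 22 (mod 78)
32^512 ≡ 22^2 = 484 ≡ 16 (mod 78)
32^1024 ≡ 16^2 = 256 ≡ 22 (mod 78)
32^2048 ≡ 22^2 = 484 ≡ 16 (mod 78)
32^3920 = 32^2048 × 32^1024 × 32^512 × 32^256 × 32^64 × 32^16 ≡ 16 × 22 × 16 × 22 × 22 × 22 (mod 78).
Accumulate the product:
16 × 22 = 352 ≡ 40
40 × 16 = 640 ≡ 16
16 × 22 = 352 ≡ 40
40 × 22 = 880 ≡ 22
22 × 22 = 484 ≡ 16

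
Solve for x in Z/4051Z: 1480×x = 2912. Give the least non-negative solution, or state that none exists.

gcd(1480, 4051) = 1, so a unique solution mod 4051 exists.
1480⁻¹ ≡ 3145 (mod 4051).
x ≡ 3145×2912 ≡ 2980 (mod 4051).

2980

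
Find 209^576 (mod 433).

234

Using repeated squaring:
576 in binary is 1001000000, i.e. 576 = 512 + 64.
209^1 ≡ 209 (mod 433)
209^2 ≡ 209^2 = 43681 ≡ 381 (mod 433)
209^4 ≡ 381^2 = 145161 ≡ 106 (mod 433)
209^8 ≡ 106^2 = 11236 ≡ 411 (mod 433)
209^16 ≡ 411^2 = 168921 ≡ 51 (mod 433)
209^32 ≡ 51^2 = 2601 ≡ 3 (mod 433)
209^64 ≡ 3^2 = 9 (mod 433)
209^128 ≡ 9^2 = 81 (mod 433)
209^256 ≡ 81^2 = 6561 ≡ 66 (mod 433)
209^512 ≡ 66^2 = 4356 ≡ 26 (mod 433)
209^576 = 209^512 * 209^64 ≡ 26 * 9 (mod 433).
26 * 9 = 234 ≡ 234 (mod 433).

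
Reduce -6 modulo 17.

-6 = -1·17 + 11, so -6 ≡ 11 (mod 17).

11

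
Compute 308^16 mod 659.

246

Using repeated squaring:
308^1 ≡ 308 (mod 659)
308^2 ≡ 308^2 = 94864 ≡ 627 (mod 659)
308^4 ≡ 627^2 = 393129 ≡ 365 (mod 659)
308^8 ≡ 365^2 = 133225 ≡ 107 (mod 659)
308^16 ≡ 107^2 = 11449 ≡ 246 (mod 659)
So 308^16 ≡ 246 (mod 659).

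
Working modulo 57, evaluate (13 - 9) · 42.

54

13 - 9 = 4
4 · 42 = 168 ≡ 54 (mod 57)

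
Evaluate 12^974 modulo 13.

1

974 in binary is 1111001110, i.e. 974 = 512 + 256 + 128 + 64 + 8 + 4 + 2.
12^1 ≡ 12 (mod 13)
12^2 ≡ 12^2 = 144 ≡ 1 (mod 13)
12^4 ≡ 1^2 = 1 (mod 13)
12^8 ≡ 1^2 = 1 (mod 13)
12^16 ≡ 1^2 = 1 (mod 13)
12^32 ≡ 1^2 = 1 (mod 13)
12^64 ≡ 1^2 = 1 (mod 13)
12^128 ≡ 1^2 = 1 (mod 13)
12^256 ≡ 1^2 = 1 (mod 13)
12^512 ≡ 1^2 = 1 (mod 13)
12^974 = 12^512 · 12^256 · 12^128 · 12^64 · 12^8 · 12^4 · 12^2 ≡ 1 · 1 · 1 · 1 · 1 · 1 · 1 (mod 13).
Accumulate the product:
1 · 1 = 1
1 · 1 = 1
1 · 1 = 1
1 · 1 = 1
1 · 1 = 1
1 · 1 = 1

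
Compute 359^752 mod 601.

752 in binary is 1011110000, i.e. 752 = 512 + 128 + 64 + 32 + 16.
359^1 ≡ 359 (mod 601)
359^2 ≡ 359^2 = 128881 ≡ 267 (mod 601)
359^4 ≡ 267^2 = 71289 ≡ 371 (mod 601)
359^8 ≡ 371^2 = 137641 ≡ 12 (mod 601)
359^16 ≡ 12^2 = 144 (mod 601)
359^32 ≡ 144^2 = 20736 ≡ 302 (mod 601)
359^64 ≡ 302^2 = 91204 ≡ 453 (mod 601)
359^128 ≡ 453^2 = 205209 ≡ 268 (mod 601)
359^256 ≡ 268^2 = 71824 ≡ 305 (mod 601)
359^512 ≡ 305^2 = 93025 ≡ 471 (mod 601)
359^752 = 359^512 · 359^128 · 359^64 · 359^32 · 359^16 ≡ 471 · 268 · 453 · 302 · 144 (mod 601).
Accumulate the product:
471 · 268 = 126228 ≡ 18
18 · 453 = 8154 ≡ 341
341 · 302 = 102982 ≡ 211
211 · 144 = 30384 ≡ 334

334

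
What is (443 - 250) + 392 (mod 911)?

585

443 - 250 = 193
193 + 392 = 585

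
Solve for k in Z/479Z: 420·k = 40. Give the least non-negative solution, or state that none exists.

gcd(420, 479) = 1, so a unique solution mod 479 exists.
420⁻¹ ≡ 138 (mod 479).
k ≡ 138·40 ≡ 251 (mod 479).

251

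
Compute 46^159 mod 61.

52

Using repeated squaring:
46^1 ≡ 46 (mod 61)
46^2 ≡ 46^2 = 2116 ≡ 42 (mod 61)
46^4 ≡ 42^2 = 1764 ≡ 56 (mod 61)
46^8 ≡ 56^2 = 3136 ≡ 25 (mod 61)
46^16 ≡ 25^2 = 625 ≡ 15 (mod 61)
46^32 ≡ 15^2 = 225 ≡ 42 (mod 61)
46^64 ≡ 42^2 = 1764 ≡ 56 (mod 61)
46^128 ≡ 56^2 = 3136 ≡ 25 (mod 61)
46^159 = 46^128 * 46^16 * 46^8 * 46^4 * 46^2 * 46^1 ≡ 25 * 15 * 25 * 56 * 42 * 46 (mod 61).
Accumulate the product:
25 * 15 = 375 ≡ 9
9 * 25 = 225 ≡ 42
42 * 56 = 2352 ≡ 34
34 * 42 = 1428 ≡ 25
25 * 46 = 1150 ≡ 52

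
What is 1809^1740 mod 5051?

Using repeated squaring:
1740 in binary is 11011001100, i.e. 1740 = 1024 + 512 + 128 + 64 + 8 + 4.
1809^1 ≡ 1809 (mod 5051)
1809^2 ≡ 1809^2 = 3272481 ≡ 4484 (mod 5051)
1809^4 ≡ 4484^2 = 20106256 ≡ 3276 (mod 5051)
1809^8 ≡ 3276^2 = 10732176 ≡ 3852 (mod 5051)
1809^16 ≡ 3852^2 = 14837904 ≡ 3117 (mod 5051)
1809^32 ≡ 3117^2 = 9715689 ≡ 2616 (mod 5051)
1809^64 ≡ 2616^2 = 6843456 ≡ 4402 (mod 5051)
1809^128 ≡ 4402^2 = 19377604 ≡ 1968 (mod 5051)
1809^256 ≡ 1968^2 = 3873024 ≡ 3958 (mod 5051)
1809^512 ≡ 3958^2 = 15665764 ≡ 2613 (mod 5051)
1809^1024 ≡ 2613^2 = 6827769 ≡ 3868 (mod 5051)
1809^1740 = 1809^1024 × 1809^512 × 1809^128 × 1809^64 × 1809^8 × 1809^4 ≡ 3868 × 2613 × 1968 × 4402 × 3852 × 3276 (mod 5051).
Accumulate the product:
3868 × 2613 = 10107084 ≡ 33
33 × 1968 = 64944 ≡ 4332
4332 × 4402 = 19069464 ≡ 1939
1939 × 3852 = 7469028 ≡ 3650
3650 × 3276 = 11957400 ≡ 1683

1683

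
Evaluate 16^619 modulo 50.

Compute successive squares:
619 in binary is 1001101011, i.e. 619 = 512 + 64 + 32 + 8 + 2 + 1.
16^1 ≡ 16 (mod 50)
16^2 ≡ 16^2 = 256 ≡ 6 (mod 50)
16^4 ≡ 6^2 = 36 (mod 50)
16^8 ≡ 36^2 = 1296 ≡ 46 (mod 50)
16^16 ≡ 46^2 = 2116 ≡ 16 (mod 50)
16^32 ≡ 16^2 = 256 ≡ 6 (mod 50)
16^64 ≡ 6^2 = 36 (mod 50)
16^128 ≡ 36^2 = 1296 ≡ 46 (mod 50)
16^256 ≡ 46^2 = 2116 ≡ 16 (mod 50)
16^512 ≡ 16^2 = 256 ≡ 6 (mod 50)
16^619 = 16^512 · 16^64 · 16^32 · 16^8 · 16^2 · 16^1 ≡ 6 · 36 · 6 · 46 · 6 · 16 (mod 50).
Accumulate the product:
6 · 36 = 216 ≡ 16
16 · 6 = 96 ≡ 46
46 · 46 = 2116 ≡ 16
16 · 6 = 96 ≡ 46
46 · 16 = 736 ≡ 36

36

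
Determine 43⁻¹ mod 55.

55 = 1·43 + 12
43 = 3·12 + 7
12 = 1·7 + 5
7 = 1·5 + 2
5 = 2·2 + 1
2 = 2·1 + 0
gcd(43, 55) = 1, so the inverse exists.
Bézout: 1 = 18·55 − 23·43.
So 43⁻¹ ≡ −23 ≡ 32 (mod 55).

32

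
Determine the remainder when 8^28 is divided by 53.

42

Using repeated squaring:
28 in binary is 11100, i.e. 28 = 16 + 8 + 4.
8^1 ≡ 8 (mod 53)
8^2 ≡ 8^2 = 64 ≡ 11 (mod 53)
8^4 ≡ 11^2 = 121 ≡ 15 (mod 53)
8^8 ≡ 15^2 = 225 ≡ 13 (mod 53)
8^16 ≡ 13^2 = 169 ≡ 10 (mod 53)
8^28 = 8^16 · 8^8 · 8^4 ≡ 10 · 13 · 15 (mod 53).
Accumulate the product:
10 · 13 = 130 ≡ 24
24 · 15 = 360 ≡ 42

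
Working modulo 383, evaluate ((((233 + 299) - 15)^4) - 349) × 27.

233 + 299 = 532 ≡ 149 (mod 383)
149 - 15 = 134
(134)^4 ≡ 110 (mod 383)
110 - 349 = -239 ≡ 144 (mod 383)
144 × 27 = 3888 ≡ 58 (mod 383)

58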